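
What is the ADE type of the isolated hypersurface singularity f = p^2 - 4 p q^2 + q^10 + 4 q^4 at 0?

A9

The Hessian of f at 0 has rank 1. Corank 1: A-series; mu = 9 gives A_9.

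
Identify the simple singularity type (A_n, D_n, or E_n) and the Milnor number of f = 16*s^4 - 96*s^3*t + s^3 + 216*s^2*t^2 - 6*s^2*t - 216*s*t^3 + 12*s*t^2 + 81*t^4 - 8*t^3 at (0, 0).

The Hessian of f at 0 is [[0, 0], [0, 0]] with rank 0, so corank 2. A Groebner basis of the Jacobian ideal J(f) in C{s,t} is {t^4, s*t^2 - 11*t^3/6, s^2 - 4*s*t + 4*t^2}; counting standard monomials gives mu = 6. Corank 2; j^3 = (s - 2*t)^3 is a perfect cube, so E-series; the 4-jet and mu = 6 give E_6.

Type E6, Milnor number mu = 6.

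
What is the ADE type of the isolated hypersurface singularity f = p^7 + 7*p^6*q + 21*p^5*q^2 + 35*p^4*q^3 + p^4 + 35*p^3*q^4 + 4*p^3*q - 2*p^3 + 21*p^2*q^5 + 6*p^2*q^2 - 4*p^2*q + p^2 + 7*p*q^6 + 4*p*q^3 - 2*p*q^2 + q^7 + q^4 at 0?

A6

The Hessian of f at 0 has rank 1. Corank 1: A-series; mu = 6 gives A_6.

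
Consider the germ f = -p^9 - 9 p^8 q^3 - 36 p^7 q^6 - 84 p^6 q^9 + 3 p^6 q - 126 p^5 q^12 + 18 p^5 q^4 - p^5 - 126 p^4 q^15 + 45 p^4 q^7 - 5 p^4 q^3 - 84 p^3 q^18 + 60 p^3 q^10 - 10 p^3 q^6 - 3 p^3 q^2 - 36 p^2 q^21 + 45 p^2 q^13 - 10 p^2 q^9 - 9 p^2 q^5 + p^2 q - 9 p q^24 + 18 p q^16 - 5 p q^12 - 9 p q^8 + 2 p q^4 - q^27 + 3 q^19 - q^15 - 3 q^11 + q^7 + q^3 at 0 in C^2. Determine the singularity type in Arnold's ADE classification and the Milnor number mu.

Type D_{4}, Milnor number mu = 4.

The Hessian of f at 0 is [[0, 0], [0, 0]] with rank 0, so corank 2. A Groebner basis of the Jacobian ideal J(f) in C{p,q} is {q^3, p^2 + 3*q^2, p*q}; counting standard monomials gives mu = 4. Corank 2; j^3 = q*(p^2 + q^2) splits into three distinct lines over C (the quadratic factor has nonzero discriminant), so D_4.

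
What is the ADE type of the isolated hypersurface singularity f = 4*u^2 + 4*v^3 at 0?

The Hessian of f at 0 has rank 1. Corank 1: A-series; mu = 2 gives A_2.

A_{2}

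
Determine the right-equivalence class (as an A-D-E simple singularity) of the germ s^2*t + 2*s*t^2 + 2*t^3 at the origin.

The Hessian of f at 0 is [[0, 0], [0, 0]] with rank 0, so corank 2. A Groebner basis of the Jacobian ideal J(f) in C{s,t} is {t^3, s^2 + 2*t^2, s*t + t^2}; counting standard monomials gives mu = 4. Corank 2; j^3 = t*(s^2 + 2*s*t + 2*t^2) splits into three distinct lines over C (the quadratic factor has nonzero discriminant), so D_4.

D_4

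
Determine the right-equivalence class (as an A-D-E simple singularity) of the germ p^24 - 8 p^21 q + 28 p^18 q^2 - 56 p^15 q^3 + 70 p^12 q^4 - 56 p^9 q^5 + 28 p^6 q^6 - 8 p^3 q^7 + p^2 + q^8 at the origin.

A_7

The Hessian of f at 0 has rank 1. Corank 1: A-series; mu = 7 gives A_7.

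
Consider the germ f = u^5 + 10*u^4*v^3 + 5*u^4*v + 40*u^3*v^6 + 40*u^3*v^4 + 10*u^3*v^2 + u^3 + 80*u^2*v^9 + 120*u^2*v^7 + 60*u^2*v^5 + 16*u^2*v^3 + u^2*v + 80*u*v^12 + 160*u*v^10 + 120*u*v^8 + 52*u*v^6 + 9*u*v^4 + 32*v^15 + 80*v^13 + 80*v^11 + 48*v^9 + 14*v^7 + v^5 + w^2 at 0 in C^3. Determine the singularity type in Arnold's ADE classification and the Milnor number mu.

The Hessian of f at 0 is [[0, 0, 0], [0, 0, 0], [0, 0, 2]] with rank 1, so corank 2. A Groebner basis of the Jacobian ideal J(f) in C{u,v,w} is {-u*v/3 + v^4, u*v^2, u^2 + 5*u*v/3, w}; counting standard monomials gives mu = 6. Corank 2; j^3 = u^2*(u + v) has shape L^2 M (L != M), so D-series; mu = 6 gives D_6.

Type D_{6}, Milnor number mu = 6.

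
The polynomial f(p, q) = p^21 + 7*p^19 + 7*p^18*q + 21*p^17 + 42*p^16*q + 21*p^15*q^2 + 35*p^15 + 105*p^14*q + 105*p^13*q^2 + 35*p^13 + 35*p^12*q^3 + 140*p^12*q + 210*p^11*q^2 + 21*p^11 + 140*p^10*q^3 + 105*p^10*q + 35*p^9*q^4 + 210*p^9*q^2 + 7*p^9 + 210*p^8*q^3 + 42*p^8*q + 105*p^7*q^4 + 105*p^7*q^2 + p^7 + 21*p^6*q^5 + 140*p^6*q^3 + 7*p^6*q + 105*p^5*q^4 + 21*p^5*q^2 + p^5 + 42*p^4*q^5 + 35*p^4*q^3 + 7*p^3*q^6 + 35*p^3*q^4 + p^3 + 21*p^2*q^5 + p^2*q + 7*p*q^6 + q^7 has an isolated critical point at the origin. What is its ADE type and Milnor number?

Type D_8, Milnor number mu = 8.

The Hessian of f at 0 is [[0, 0], [0, 0]] with rank 0, so corank 2. A Groebner basis of the Jacobian ideal J(f) in C{p,q} is {-p*q/7 + q^6, p*q^2, p^2 + p*q}; counting standard monomials gives mu = 8. Corank 2; j^3 = p^2*(p + q) has shape L^2 M (L != M), so D-series; mu = 8 gives D_8.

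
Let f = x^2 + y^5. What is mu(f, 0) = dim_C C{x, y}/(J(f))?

The Hessian of f at 0 is [[2, 0], [0, 0]] with rank 1, so corank 1. A Groebner basis of the Jacobian ideal J(f) in C{x,y} is {y^4, x}; counting standard monomials gives mu = 4. Corank 1: A-series; mu = 4 gives A_4.

4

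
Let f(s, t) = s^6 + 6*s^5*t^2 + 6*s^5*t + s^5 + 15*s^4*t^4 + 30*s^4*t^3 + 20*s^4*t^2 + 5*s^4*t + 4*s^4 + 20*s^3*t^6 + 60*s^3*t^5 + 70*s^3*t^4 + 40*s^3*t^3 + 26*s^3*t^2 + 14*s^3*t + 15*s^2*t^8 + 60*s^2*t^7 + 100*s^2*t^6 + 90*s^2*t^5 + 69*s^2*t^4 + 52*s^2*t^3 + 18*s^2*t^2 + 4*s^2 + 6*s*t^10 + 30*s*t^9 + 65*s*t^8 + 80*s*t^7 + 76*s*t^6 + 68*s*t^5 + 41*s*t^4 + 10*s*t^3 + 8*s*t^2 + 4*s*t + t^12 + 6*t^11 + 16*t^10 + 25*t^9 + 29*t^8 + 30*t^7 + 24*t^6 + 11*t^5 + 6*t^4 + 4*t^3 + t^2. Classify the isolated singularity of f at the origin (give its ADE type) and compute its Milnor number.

Type A_4, Milnor number mu = 4.

The Hessian of f at 0 is [[8, 4], [4, 2]] with rank 1, so corank 1. A Groebner basis of the Jacobian ideal J(f) in C{s,t} is {16*s + t^3 + 16*t^2 + 8*t, s^2 + 16*s + 63*t^2/4 + 8*t, s*t - 16*s - 31*t^2/2 - 8*t}; counting standard monomials gives mu = 4. Corank 1: A-series; mu = 4 gives A_4.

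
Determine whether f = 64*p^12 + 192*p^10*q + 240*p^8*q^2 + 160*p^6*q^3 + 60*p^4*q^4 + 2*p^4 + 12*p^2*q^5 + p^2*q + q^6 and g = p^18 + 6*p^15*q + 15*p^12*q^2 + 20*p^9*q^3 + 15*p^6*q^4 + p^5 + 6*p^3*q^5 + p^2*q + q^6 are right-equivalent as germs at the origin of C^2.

The Hessian of f at 0 is [[0, 0], [0, 0]] with rank 0, so corank 2. A Groebner basis of the Jacobian ideal J(f) in C{p,q} is {p^2/6 + q^5, p^3, p*q}; counting standard monomials gives mu = 7. Corank 2; j^3 = p^2*q has shape L^2 M (L != M), so D-series; mu = 7 gives D_7. The Hessian of g at 0 is [[0, 0], [0, 0]] with rank 0, so corank 2. A Groebner basis of the Jacobian ideal J(g) in C{p,q} is {p^2/6 + q^5, p^3, p*q}; counting standard monomials gives mu = 7. Corank 2; j^3 = p^2*q has shape L^2 M (L != M), so D-series; mu = 7 gives D_7. Both have type D_7, hence right-equivalent.

Yes.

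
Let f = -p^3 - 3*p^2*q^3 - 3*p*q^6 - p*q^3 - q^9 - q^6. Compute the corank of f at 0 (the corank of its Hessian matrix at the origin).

2

Hessian at 0 has rank 0.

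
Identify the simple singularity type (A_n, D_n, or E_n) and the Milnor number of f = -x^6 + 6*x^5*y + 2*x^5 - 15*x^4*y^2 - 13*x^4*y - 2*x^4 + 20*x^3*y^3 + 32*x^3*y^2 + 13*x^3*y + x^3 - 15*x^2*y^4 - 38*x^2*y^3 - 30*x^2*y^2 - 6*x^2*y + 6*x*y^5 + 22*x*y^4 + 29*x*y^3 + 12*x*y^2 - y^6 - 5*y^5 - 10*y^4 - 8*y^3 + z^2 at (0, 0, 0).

The Hessian of f at 0 is [[0, 0, 0], [0, 0, 0], [0, 0, 2]] with rank 1, so corank 2. A Groebner basis of the Jacobian ideal J(f) in C{x,y,z} is {3*x^2 - 12*x*y + y^4 + y^3 + 12*y^2, x^3 + 54*x^2 - 216*x*y + 10*y^3 + 216*y^2, x^2*y + 19*x^2 - 76*x*y + 7*y^3/3 + 76*y^2, 5*x^2 + x*y^2 - 20*x*y - y^3/3 + 20*y^2, z}; counting standard monomials gives mu = 7. Corank 2; j^3 = (x - 2*y)^3 is a perfect cube, so E-series; the 4-jet and mu = 7 give E_7.

Type E_{7}, Milnor number mu = 7.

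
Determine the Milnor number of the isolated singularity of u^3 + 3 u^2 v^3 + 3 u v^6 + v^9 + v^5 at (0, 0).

The Hessian of f at 0 has rank 0. Corank 2; j^3 = u^3 is a perfect cube, so E-series; the 5-jet and mu = 8 give E_8.

8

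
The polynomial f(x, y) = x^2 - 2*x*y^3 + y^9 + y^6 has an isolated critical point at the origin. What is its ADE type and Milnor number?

Type A8, Milnor number mu = 8.

The Hessian of f at 0 has rank 1. Corank 1: A-series; mu = 8 gives A_8.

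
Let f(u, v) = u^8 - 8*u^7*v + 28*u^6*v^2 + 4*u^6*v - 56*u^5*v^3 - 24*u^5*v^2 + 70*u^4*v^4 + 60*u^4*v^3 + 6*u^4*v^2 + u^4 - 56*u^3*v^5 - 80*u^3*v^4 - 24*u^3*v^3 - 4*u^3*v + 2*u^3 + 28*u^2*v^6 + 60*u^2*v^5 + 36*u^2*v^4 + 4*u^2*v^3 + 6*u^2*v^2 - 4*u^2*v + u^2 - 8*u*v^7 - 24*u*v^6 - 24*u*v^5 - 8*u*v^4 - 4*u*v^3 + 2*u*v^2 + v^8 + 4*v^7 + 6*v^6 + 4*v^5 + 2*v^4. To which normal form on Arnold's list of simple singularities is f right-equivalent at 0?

The Hessian of f at 0 has rank 1. Corank 1: A-series; mu = 3 gives A_3.

A_3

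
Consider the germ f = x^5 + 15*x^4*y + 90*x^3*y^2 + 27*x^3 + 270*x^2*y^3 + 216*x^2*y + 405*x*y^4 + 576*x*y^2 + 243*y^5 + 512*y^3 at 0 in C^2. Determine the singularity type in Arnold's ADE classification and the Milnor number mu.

Type E_{8}, Milnor number mu = 8.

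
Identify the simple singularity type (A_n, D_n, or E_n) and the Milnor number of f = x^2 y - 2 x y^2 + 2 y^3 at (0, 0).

Type D_{4}, Milnor number mu = 4.

The Hessian of f at 0 has rank 0. Corank 2; j^3 = y*(x^2 - 2*x*y + 2*y^2) splits into three distinct lines over C (the quadratic factor has nonzero discriminant), so D_4.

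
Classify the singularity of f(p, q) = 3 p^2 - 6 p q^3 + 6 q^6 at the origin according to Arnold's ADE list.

A_5

The Hessian of f at 0 has rank 1. Corank 1: A-series; mu = 5 gives A_5.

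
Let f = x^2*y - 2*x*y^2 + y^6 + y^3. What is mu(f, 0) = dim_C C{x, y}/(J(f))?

7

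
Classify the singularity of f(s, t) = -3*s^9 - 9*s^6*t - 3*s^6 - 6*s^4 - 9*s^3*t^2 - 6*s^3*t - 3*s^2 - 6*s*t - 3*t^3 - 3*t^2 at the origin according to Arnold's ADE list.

A2

The Hessian of f at 0 is [[-6, -6], [-6, -6]] with rank 1, so corank 1. A Groebner basis of the Jacobian ideal J(f) in C{s,t} is {t^2, s + t}; counting standard monomials gives mu = 2. Corank 1: A-series; mu = 2 gives A_2.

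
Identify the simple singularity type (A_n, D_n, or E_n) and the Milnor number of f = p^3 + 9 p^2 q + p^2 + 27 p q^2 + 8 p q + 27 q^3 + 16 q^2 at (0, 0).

Type A_{2}, Milnor number mu = 2.

The Hessian of f at 0 has rank 1. Corank 1: A-series; mu = 2 gives A_2.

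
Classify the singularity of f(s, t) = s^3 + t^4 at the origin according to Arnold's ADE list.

E_{6}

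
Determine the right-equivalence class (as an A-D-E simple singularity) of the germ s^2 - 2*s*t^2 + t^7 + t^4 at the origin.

A_6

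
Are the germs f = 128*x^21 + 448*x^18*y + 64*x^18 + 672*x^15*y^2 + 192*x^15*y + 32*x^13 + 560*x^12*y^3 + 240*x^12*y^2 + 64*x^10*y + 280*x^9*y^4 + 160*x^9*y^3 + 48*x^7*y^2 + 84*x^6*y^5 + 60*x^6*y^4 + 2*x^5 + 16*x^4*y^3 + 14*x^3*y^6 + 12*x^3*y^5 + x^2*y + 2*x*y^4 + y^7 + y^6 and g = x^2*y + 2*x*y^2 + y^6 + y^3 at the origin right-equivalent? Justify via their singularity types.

Yes.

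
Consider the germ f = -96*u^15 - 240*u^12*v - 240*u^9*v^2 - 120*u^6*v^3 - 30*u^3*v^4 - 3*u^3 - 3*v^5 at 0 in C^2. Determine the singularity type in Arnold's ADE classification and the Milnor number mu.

Type E_8, Milnor number mu = 8.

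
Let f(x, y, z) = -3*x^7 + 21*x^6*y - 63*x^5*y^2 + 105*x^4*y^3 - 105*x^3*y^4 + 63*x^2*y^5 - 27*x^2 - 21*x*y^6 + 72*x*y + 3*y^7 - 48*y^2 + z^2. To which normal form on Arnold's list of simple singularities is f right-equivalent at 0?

The Hessian of f at 0 has rank 2. Corank 1: A-series; mu = 6 gives A_6.

A6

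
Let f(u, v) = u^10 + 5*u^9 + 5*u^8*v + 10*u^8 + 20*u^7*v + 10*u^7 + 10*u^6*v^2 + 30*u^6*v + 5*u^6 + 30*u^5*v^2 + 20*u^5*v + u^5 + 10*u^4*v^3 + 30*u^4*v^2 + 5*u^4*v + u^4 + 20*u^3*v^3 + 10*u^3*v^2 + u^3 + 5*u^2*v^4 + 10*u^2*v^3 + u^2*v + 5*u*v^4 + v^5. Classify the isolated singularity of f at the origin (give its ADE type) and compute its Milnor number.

Type D6, Milnor number mu = 6.

The Hessian of f at 0 has rank 0. Corank 2; j^3 = u^2*(u + v) has shape L^2 M (L != M), so D-series; mu = 6 gives D_6.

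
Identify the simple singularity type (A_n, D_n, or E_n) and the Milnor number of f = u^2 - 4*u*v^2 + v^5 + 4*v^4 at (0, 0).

Type A_{4}, Milnor number mu = 4.

The Hessian of f at 0 has rank 1. Corank 1: A-series; mu = 4 gives A_4.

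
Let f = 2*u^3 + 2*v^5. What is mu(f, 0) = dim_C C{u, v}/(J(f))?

8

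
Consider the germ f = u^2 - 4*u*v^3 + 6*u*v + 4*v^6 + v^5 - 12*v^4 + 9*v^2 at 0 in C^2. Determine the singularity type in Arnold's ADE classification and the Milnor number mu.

The Hessian of f at 0 is [[2, 6], [6, 18]] with rank 1, so corank 1. A Groebner basis of the Jacobian ideal J(f) in C{u,v} is {-u/2 + v^3 - 3*v/2, u^2 - 9*v^2, u*v + 3*v^2}; counting standard monomials gives mu = 4. Corank 1: A-series; mu = 4 gives A_4.

Type A_{4}, Milnor number mu = 4.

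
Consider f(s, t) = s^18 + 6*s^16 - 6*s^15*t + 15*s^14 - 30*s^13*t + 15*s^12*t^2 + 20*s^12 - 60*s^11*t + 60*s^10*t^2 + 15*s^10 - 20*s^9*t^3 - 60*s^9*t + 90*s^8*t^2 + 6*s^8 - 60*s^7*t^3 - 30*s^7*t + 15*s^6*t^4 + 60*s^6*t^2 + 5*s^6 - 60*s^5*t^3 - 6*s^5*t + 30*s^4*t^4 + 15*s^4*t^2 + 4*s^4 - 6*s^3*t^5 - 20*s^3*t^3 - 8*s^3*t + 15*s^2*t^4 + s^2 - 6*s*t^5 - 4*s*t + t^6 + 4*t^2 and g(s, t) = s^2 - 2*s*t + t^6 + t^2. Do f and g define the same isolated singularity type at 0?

Yes.

The Hessian of f at 0 has rank 1. Corank 1: A-series; mu = 5 gives A_5. The Hessian of g at 0 has rank 1. Corank 1: A-series; mu = 5 gives A_5. Both have type A_5, hence right-equivalent.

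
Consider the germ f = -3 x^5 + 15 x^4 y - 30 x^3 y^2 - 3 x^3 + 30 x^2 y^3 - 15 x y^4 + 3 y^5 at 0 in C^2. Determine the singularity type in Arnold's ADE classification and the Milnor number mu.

Type E_8, Milnor number mu = 8.

The Hessian of f at 0 has rank 0. Corank 2; j^3 = -3*x^3 is a perfect cube, so E-series; the 5-jet and mu = 8 give E_8.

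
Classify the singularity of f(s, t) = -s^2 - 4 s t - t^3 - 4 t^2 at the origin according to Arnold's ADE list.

A_{2}

The Hessian of f at 0 is [[-2, -4], [-4, -8]] with rank 1, so corank 1. A Groebner basis of the Jacobian ideal J(f) in C{s,t} is {t^2, s + 2*t}; counting standard monomials gives mu = 2. Corank 1: A-series; mu = 2 gives A_2.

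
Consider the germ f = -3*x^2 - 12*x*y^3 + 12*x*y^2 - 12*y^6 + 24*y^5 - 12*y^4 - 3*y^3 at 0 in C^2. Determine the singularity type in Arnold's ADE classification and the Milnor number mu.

The Hessian of f at 0 has rank 1. Corank 1: A-series; mu = 2 gives A_2.

Type A_2, Milnor number mu = 2.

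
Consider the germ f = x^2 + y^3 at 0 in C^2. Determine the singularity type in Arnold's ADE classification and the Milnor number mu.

Type A_2, Milnor number mu = 2.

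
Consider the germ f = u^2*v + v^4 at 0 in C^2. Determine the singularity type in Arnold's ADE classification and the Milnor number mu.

Type D5, Milnor number mu = 5.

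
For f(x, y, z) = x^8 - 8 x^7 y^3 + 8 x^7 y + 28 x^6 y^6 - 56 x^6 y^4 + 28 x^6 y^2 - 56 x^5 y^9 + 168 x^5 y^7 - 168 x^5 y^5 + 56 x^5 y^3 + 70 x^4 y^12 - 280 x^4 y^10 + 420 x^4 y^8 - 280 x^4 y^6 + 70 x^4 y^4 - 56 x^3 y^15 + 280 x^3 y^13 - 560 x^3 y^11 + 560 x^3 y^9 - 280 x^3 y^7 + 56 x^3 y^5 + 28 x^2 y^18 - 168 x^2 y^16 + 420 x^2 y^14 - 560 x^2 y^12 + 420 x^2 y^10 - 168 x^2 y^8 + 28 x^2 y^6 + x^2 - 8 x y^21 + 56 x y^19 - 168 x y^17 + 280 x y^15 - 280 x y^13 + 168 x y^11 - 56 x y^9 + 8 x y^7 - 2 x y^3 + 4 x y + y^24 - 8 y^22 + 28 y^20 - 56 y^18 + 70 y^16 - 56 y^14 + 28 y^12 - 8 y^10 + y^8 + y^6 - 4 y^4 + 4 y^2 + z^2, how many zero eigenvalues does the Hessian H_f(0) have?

Hessian at 0 has rank 2.

1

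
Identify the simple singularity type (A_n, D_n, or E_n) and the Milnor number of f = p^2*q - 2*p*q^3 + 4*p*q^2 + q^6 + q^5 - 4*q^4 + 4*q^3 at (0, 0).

Type D7, Milnor number mu = 7.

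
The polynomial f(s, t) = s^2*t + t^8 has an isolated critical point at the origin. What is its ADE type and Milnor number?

The Hessian of f at 0 has rank 0. Corank 2; j^3 = s^2*t has shape L^2 M (L != M), so D-series; mu = 9 gives D_9.

Type D_9, Milnor number mu = 9.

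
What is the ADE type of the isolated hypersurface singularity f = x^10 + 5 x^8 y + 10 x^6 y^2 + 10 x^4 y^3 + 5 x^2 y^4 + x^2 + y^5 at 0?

The Hessian of f at 0 has rank 1. Corank 1: A-series; mu = 4 gives A_4.

A_4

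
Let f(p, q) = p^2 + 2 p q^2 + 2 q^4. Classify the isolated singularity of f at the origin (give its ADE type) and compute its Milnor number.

Type A_{3}, Milnor number mu = 3.

The Hessian of f at 0 has rank 1. Corank 1: A-series; mu = 3 gives A_3.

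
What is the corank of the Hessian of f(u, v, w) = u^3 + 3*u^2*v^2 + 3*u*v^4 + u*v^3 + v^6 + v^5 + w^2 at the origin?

2

Hessian at 0 has rank 1.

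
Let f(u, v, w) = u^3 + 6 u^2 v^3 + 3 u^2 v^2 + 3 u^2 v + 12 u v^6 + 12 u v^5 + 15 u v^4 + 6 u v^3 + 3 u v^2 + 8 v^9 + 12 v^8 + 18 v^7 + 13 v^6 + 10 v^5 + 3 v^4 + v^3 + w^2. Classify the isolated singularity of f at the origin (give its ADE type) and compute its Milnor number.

Type E8, Milnor number mu = 8.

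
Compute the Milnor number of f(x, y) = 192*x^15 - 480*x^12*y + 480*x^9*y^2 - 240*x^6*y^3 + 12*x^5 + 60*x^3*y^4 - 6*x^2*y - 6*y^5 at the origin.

6

The Hessian of f at 0 has rank 0. Corank 2; j^3 = -6*x^2*y has shape L^2 M (L != M), so D-series; mu = 6 gives D_6.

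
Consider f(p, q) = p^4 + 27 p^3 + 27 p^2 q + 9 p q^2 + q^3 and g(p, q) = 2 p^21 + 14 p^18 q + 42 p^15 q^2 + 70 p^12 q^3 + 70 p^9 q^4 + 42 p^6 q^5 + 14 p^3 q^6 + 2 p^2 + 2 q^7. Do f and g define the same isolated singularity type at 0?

No.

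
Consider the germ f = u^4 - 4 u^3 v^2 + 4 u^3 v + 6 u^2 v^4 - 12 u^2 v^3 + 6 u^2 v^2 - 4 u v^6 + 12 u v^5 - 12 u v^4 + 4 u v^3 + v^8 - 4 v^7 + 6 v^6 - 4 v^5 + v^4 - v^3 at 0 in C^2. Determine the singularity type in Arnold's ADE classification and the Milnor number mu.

The Hessian of f at 0 has rank 0. Corank 2; j^3 = -v^3 is a perfect cube, so E-series; the 4-jet and mu = 6 give E_6.

Type E_6, Milnor number mu = 6.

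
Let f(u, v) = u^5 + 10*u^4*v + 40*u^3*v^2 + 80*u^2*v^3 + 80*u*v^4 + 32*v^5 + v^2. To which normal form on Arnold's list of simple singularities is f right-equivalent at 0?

The Hessian of f at 0 has rank 1. Corank 1: A-series; mu = 4 gives A_4.

A_{4}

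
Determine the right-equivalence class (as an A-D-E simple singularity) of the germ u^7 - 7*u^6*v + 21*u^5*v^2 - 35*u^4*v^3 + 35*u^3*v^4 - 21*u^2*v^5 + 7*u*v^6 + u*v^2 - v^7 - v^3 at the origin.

The Hessian of f at 0 is [[0, 0], [0, 0]] with rank 0, so corank 2. A Groebner basis of the Jacobian ideal J(f) in C{u,v} is {u^6 + v^2/7, v^3, u*v - v^2}; counting standard monomials gives mu = 8. Corank 2; j^3 = v^2*(u - v) has shape L^2 M (L != M), so D-series; mu = 8 gives D_8.

D_{8}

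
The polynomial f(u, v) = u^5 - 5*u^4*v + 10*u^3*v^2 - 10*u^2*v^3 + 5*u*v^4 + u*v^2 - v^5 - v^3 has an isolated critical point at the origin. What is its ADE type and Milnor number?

Type D6, Milnor number mu = 6.

The Hessian of f at 0 is [[0, 0], [0, 0]] with rank 0, so corank 2. A Groebner basis of the Jacobian ideal J(f) in C{u,v} is {u^4 + v^2/5, v^3, u*v - v^2}; counting standard monomials gives mu = 6. Corank 2; j^3 = v^2*(u - v) has shape L^2 M (L != M), so D-series; mu = 6 gives D_6.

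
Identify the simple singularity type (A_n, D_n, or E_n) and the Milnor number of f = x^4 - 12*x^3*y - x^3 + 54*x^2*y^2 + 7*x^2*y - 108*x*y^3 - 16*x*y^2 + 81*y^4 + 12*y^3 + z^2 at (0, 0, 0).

Type D_5, Milnor number mu = 5.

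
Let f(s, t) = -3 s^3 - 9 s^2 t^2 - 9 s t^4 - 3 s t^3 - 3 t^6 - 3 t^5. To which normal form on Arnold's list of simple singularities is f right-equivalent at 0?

The Hessian of f at 0 is [[0, 0], [0, 0]] with rank 0, so corank 2. A Groebner basis of the Jacobian ideal J(f) in C{s,t} is {-s^2 + t^4 - t^3/3, s^3, s^2*t + s^2/3 + t^3/9, s^2 + s*t^2 + t^3/3}; counting standard monomials gives mu = 7. Corank 2; j^3 = -3*s^3 is a perfect cube, so E-series; the 4-jet and mu = 7 give E_7.

E7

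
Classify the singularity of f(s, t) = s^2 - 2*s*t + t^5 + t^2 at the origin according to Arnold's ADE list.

A_4

The Hessian of f at 0 has rank 1. Corank 1: A-series; mu = 4 gives A_4.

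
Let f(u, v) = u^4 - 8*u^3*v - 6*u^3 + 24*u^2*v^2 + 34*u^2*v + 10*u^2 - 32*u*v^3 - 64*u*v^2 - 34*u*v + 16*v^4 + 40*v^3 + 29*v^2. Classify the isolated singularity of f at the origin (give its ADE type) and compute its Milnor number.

Type A1, Milnor number mu = 1.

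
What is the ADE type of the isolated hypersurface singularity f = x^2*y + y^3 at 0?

D_4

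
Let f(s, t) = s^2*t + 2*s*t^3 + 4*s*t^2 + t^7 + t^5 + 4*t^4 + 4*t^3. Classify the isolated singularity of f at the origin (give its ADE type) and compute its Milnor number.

The Hessian of f at 0 is [[0, 0], [0, 0]] with rank 0, so corank 2. A Groebner basis of the Jacobian ideal J(f) in C{s,t} is {s^2*t^2 - 4*s^2*t + s^2/7 - 83*s*t^2/7 + 58*s*t/7 + 16*t^2, s^3 + 6*s^2*t - s^2/7 + 83*s*t^2/7 - 58*s*t/7 - 16*t^2, s*t + t^3 + 2*t^2}; counting standard monomials gives mu = 8. Corank 2; j^3 = t*(s + 2*t)^2 has shape L^2 M (L != M), so D-series; mu = 8 gives D_8.

Type D8, Milnor number mu = 8.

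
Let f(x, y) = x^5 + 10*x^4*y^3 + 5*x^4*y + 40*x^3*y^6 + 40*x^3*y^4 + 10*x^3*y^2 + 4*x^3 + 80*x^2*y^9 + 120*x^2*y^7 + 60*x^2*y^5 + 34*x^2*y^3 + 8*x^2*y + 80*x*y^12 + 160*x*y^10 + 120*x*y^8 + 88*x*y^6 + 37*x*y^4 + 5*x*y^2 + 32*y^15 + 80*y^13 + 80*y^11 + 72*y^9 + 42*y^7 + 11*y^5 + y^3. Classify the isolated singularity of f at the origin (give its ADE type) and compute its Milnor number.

Type D6, Milnor number mu = 6.

The Hessian of f at 0 has rank 0. Corank 2; j^3 = (x + y)*(2*x + y)^2 has shape L^2 M (L != M), so D-series; mu = 6 gives D_6.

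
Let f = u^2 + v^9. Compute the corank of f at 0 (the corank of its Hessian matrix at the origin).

1

The Hessian at 0 is [[2, 0], [0, 0]] of rank 1; hence corank 1.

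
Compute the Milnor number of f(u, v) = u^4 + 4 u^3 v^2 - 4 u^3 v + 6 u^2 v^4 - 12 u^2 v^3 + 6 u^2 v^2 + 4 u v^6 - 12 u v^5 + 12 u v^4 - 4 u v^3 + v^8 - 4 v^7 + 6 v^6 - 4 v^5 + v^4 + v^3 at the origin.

The Hessian of f at 0 is [[0, 0], [0, 0]] with rank 0, so corank 2. A Groebner basis of the Jacobian ideal J(f) in C{u,v} is {u^3 - 3*u^2*v, v^2}; counting standard monomials gives mu = 6. Corank 2; j^3 = v^3 is a perfect cube, so E-series; the 4-jet and mu = 6 give E_6.

6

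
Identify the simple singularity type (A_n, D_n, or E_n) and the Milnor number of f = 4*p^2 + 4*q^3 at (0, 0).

Type A2, Milnor number mu = 2.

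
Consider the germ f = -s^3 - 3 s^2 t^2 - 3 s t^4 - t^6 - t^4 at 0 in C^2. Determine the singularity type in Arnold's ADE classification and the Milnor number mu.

Type E6, Milnor number mu = 6.

The Hessian of f at 0 has rank 0. Corank 2; j^3 = -s^3 is a perfect cube, so E-series; the 4-jet and mu = 6 give E_6.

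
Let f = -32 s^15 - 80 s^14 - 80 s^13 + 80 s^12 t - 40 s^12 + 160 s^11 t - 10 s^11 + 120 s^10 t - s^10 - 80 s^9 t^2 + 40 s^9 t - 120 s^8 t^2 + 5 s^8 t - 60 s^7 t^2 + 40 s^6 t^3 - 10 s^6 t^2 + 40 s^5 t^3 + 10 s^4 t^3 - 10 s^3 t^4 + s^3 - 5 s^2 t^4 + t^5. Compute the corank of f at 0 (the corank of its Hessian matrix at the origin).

2

Hessian at 0 has rank 0.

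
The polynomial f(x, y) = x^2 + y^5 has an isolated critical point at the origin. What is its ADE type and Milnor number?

The Hessian of f at 0 is [[2, 0], [0, 0]] with rank 1, so corank 1. A Groebner basis of the Jacobian ideal J(f) in C{x,y} is {y^4, x}; counting standard monomials gives mu = 4. Corank 1: A-series; mu = 4 gives A_4.

Type A4, Milnor number mu = 4.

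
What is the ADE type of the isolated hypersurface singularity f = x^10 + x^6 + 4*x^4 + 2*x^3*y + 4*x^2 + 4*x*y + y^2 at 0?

A9

The Hessian of f at 0 is [[8, 4], [4, 2]] with rank 1, so corank 1. A Groebner basis of the Jacobian ideal J(f) in C{x,y} is {-64*x*y^2 - 128*x + y^5 - 24*y^3 - 64*y, 8*x^2 + x*y^3 + 12*x*y + y^4/4 + 4*y^2, x^3 + 2*x + y, x^2*y + x*y^2/2 - 4*x/3 + y^3/12 - 2*y/3}; counting standard monomials gives mu = 9. Corank 1: A-series; mu = 9 gives A_9.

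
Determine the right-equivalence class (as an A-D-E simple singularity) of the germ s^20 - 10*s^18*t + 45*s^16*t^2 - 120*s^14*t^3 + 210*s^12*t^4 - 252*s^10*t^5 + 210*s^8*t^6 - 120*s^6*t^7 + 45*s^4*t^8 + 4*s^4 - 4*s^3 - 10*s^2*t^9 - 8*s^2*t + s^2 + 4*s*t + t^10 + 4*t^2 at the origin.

A_9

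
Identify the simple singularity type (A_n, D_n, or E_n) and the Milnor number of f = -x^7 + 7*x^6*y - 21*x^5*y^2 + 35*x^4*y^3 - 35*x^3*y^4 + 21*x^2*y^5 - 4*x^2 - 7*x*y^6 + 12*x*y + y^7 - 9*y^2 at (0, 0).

Type A6, Milnor number mu = 6.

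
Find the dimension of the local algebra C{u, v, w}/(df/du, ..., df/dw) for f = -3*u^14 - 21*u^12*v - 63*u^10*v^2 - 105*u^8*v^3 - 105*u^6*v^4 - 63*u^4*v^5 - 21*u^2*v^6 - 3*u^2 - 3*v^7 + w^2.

The Hessian of f at 0 has rank 2. Corank 1: A-series; mu = 6 gives A_6.

6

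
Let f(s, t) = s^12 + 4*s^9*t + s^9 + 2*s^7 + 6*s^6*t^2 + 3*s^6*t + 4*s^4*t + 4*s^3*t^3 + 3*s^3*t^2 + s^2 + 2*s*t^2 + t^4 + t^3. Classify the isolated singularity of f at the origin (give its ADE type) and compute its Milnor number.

Type A_{2}, Milnor number mu = 2.

The Hessian of f at 0 has rank 1. Corank 1: A-series; mu = 2 gives A_2.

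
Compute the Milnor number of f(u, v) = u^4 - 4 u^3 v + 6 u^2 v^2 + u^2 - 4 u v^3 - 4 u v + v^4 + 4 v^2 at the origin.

The Hessian of f at 0 has rank 1. Corank 1: A-series; mu = 3 gives A_3.

3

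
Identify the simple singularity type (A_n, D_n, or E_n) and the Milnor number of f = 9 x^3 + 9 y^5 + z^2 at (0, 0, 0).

The Hessian of f at 0 has rank 1. Corank 2; j^3 = 9*x^3 is a perfect cube, so E-series; the 5-jet and mu = 8 give E_8.

Type E8, Milnor number mu = 8.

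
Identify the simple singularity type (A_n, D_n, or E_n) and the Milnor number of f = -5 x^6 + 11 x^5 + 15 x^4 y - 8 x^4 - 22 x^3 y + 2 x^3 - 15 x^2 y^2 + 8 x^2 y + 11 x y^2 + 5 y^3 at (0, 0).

Type D_4, Milnor number mu = 4.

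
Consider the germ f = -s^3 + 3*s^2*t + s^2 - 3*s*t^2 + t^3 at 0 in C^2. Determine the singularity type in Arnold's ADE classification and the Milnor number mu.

The Hessian of f at 0 has rank 1. Corank 1: A-series; mu = 2 gives A_2.

Type A2, Milnor number mu = 2.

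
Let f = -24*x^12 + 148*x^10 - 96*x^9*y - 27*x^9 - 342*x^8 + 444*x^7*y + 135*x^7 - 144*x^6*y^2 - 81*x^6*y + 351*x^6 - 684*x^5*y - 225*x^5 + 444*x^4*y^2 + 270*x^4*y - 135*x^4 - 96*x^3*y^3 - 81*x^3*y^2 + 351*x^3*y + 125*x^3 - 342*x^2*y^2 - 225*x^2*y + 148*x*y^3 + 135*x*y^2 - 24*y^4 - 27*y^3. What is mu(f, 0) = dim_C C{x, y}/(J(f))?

7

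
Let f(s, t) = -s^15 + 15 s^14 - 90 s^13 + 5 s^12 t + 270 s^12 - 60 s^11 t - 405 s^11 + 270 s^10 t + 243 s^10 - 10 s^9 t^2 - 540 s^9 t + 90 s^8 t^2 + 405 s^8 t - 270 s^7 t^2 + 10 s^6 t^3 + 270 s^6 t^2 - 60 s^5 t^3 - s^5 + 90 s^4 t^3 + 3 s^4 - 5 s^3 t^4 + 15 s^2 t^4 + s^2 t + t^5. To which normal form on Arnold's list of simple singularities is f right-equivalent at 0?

D_{6}

The Hessian of f at 0 is [[0, 0], [0, 0]] with rank 0, so corank 2. A Groebner basis of the Jacobian ideal J(f) in C{s,t} is {s^2/5 + t^4, s^3, s*t}; counting standard monomials gives mu = 6. Corank 2; j^3 = s^2*t has shape L^2 M (L != M), so D-series; mu = 6 gives D_6.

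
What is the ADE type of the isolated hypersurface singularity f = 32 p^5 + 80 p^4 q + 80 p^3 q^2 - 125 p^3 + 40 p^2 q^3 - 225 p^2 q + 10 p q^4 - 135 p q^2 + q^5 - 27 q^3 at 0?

E_8

The Hessian of f at 0 is [[0, 0], [0, 0]] with rank 0, so corank 2. A Groebner basis of the Jacobian ideal J(f) in C{p,q} is {q^5, p*q^3 + 23*q^4/40, p^2 + 6*p*q/5 + 9*q^2/25}; counting standard monomials gives mu = 8. Corank 2; j^3 = -(5*p + 3*q)^3 is a perfect cube, so E-series; the 5-jet and mu = 8 give E_8.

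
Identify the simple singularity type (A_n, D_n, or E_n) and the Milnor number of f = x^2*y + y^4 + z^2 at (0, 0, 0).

The Hessian of f at 0 is [[0, 0, 0], [0, 0, 0], [0, 0, 2]] with rank 1, so corank 2. A Groebner basis of the Jacobian ideal J(f) in C{x,y,z} is {x^3, x^2/4 + y^3, x*y, z}; counting standard monomials gives mu = 5. Corank 2; j^3 = x^2*y has shape L^2 M (L != M), so D-series; mu = 5 gives D_5.

Type D_{5}, Milnor number mu = 5.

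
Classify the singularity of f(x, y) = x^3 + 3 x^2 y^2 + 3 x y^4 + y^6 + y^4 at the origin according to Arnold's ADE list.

E_{6}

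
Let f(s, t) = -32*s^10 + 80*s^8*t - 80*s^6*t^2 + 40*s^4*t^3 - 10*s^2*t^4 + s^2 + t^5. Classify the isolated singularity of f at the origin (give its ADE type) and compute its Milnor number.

Type A_{4}, Milnor number mu = 4.

The Hessian of f at 0 is [[2, 0], [0, 0]] with rank 1, so corank 1. A Groebner basis of the Jacobian ideal J(f) in C{s,t} is {t^4, s}; counting standard monomials gives mu = 4. Corank 1: A-series; mu = 4 gives A_4.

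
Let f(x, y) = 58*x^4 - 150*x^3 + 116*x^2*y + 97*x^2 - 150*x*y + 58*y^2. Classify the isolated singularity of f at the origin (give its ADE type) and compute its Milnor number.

Type A1, Milnor number mu = 1.

The Hessian of f at 0 is [[194, -150], [-150, 116]] with rank 2, so corank 0. A Groebner basis of the Jacobian ideal J(f) in C{x,y} is {x, y}; counting standard monomials gives mu = 1. Corank 0: nondegenerate Morse point, so A_1.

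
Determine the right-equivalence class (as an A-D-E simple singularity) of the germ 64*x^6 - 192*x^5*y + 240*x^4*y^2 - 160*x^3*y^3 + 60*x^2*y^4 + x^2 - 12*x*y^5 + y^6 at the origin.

A_5

The Hessian of f at 0 has rank 1. Corank 1: A-series; mu = 5 gives A_5.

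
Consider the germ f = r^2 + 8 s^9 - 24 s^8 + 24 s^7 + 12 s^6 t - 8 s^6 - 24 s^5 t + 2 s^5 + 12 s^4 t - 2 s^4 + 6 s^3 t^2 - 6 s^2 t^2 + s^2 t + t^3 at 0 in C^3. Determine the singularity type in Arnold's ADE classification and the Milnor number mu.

The Hessian of f at 0 is [[0, 0, 0], [0, 0, 0], [0, 0, 2]] with rank 1, so corank 2. A Groebner basis of the Jacobian ideal J(f) in C{s,t,r} is {t^3, s^2 + 3*t^2, s*t, r}; counting standard monomials gives mu = 4. Corank 2; j^3 = t*(s^2 + t^2) splits into three distinct lines over C (the quadratic factor has nonzero discriminant), so D_4.

Type D_{4}, Milnor number mu = 4.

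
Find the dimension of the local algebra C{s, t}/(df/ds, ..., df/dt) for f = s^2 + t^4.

The Hessian of f at 0 is [[2, 0], [0, 0]] with rank 1, so corank 1. A Groebner basis of the Jacobian ideal J(f) in C{s,t} is {t^3, s}; counting standard monomials gives mu = 3. Corank 1: A-series; mu = 3 gives A_3.

3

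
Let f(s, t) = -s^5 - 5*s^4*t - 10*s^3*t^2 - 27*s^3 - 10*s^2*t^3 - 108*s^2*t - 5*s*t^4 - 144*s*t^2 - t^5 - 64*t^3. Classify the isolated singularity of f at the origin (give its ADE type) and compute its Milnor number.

The Hessian of f at 0 has rank 0. Corank 2; j^3 = -(3*s + 4*t)^3 is a perfect cube, so E-series; the 5-jet and mu = 8 give E_8.

Type E_8, Milnor number mu = 8.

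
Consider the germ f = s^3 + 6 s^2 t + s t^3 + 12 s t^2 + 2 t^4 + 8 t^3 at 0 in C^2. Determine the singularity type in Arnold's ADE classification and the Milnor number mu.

The Hessian of f at 0 has rank 0. Corank 2; j^3 = (s + 2*t)^3 is a perfect cube, so E-series; the 4-jet and mu = 7 give E_7.

Type E_7, Milnor number mu = 7.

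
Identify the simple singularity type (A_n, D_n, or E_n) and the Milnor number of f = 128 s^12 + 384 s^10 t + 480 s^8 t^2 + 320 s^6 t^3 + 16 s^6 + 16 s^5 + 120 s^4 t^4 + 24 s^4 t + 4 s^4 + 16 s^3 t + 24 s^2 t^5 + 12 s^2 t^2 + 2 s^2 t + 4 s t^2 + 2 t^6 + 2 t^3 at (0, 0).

Type D_7, Milnor number mu = 7.

The Hessian of f at 0 has rank 0. Corank 2; j^3 = 2*t*(s + t)^2 has shape L^2 M (L != M), so D-series; mu = 7 gives D_7.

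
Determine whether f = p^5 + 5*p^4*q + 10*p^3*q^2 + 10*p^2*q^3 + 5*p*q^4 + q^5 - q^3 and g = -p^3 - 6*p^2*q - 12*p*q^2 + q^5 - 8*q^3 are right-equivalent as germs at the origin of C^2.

The Hessian of f at 0 is [[0, 0], [0, 0]] with rank 0, so corank 2. A Groebner basis of the Jacobian ideal J(f) in C{p,q} is {p^4 + 4*p^3*q, q^2}; counting standard monomials gives mu = 8. Corank 2; j^3 = -q^3 is a perfect cube, so E-series; the 5-jet and mu = 8 give E_8. The Hessian of g at 0 is [[0, 0], [0, 0]] with rank 0, so corank 2. A Groebner basis of the Jacobian ideal J(g) in C{p,q} is {q^4, p^2 + 4*p*q + 4*q^2}; counting standard monomials gives mu = 8. Corank 2; j^3 = -(p + 2*q)^3 is a perfect cube, so E-series; the 5-jet and mu = 8 give E_8. Both have type E_8, hence right-equivalent.

Yes.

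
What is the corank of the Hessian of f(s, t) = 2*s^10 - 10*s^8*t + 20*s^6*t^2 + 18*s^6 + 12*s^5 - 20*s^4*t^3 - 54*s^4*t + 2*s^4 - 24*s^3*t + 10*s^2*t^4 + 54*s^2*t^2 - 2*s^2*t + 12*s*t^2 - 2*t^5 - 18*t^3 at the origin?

2

The Hessian at 0 is [[0, 0], [0, 0]] of rank 0; hence corank 2.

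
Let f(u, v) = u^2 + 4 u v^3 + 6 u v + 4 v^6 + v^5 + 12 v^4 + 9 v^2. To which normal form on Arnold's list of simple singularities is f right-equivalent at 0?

The Hessian of f at 0 has rank 1. Corank 1: A-series; mu = 4 gives A_4.

A4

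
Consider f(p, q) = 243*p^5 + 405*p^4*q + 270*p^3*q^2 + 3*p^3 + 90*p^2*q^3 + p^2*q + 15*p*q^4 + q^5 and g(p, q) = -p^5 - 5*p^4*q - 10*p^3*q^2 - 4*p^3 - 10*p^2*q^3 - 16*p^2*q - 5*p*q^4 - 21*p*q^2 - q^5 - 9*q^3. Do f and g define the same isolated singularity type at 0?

Yes.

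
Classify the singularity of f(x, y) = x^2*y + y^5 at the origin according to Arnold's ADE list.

D_6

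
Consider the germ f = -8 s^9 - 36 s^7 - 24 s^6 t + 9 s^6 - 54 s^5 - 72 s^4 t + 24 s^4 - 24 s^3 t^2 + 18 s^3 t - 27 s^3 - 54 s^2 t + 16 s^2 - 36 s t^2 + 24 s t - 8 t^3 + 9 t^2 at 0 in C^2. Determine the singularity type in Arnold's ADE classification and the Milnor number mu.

Type A_2, Milnor number mu = 2.

The Hessian of f at 0 has rank 1. Corank 1: A-series; mu = 2 gives A_2.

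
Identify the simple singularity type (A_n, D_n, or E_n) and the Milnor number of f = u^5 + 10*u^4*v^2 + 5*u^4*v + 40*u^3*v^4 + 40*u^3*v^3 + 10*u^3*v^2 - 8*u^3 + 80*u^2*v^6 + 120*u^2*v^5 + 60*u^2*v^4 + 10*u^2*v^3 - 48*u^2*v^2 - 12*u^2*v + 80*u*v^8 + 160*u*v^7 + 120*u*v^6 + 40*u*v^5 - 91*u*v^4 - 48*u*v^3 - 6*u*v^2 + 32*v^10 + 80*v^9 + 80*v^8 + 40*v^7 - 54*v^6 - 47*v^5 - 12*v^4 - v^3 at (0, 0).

Type E_8, Milnor number mu = 8.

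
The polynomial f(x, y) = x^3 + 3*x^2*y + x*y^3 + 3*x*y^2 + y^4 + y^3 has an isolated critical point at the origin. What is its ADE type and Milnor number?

Type E_{7}, Milnor number mu = 7.

The Hessian of f at 0 has rank 0. Corank 2; j^3 = (x + y)^3 is a perfect cube, so E-series; the 4-jet and mu = 7 give E_7.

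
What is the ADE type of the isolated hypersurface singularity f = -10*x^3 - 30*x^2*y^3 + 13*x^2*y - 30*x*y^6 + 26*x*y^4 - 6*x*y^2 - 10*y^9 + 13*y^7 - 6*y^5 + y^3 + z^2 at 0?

D_4

The Hessian of f at 0 is [[0, 0, 0], [0, 0, 0], [0, 0, 2]] with rank 1, so corank 2. A Groebner basis of the Jacobian ideal J(f) in C{x,y,z} is {y^3, x^2 - 3*y^2/11, x*y - 6*y^2/11, z}; counting standard monomials gives mu = 4. Corank 2; j^3 = -(2*x - y)*(5*x^2 - 4*x*y + y^2) splits into three distinct lines over C (the quadratic factor has nonzero discriminant), so D_4.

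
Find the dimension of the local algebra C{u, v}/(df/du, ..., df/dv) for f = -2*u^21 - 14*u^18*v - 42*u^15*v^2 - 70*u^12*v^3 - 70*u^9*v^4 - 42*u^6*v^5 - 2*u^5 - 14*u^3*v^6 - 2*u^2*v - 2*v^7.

The Hessian of f at 0 has rank 0. Corank 2; j^3 = -2*u^2*v has shape L^2 M (L != M), so D-series; mu = 8 gives D_8.

8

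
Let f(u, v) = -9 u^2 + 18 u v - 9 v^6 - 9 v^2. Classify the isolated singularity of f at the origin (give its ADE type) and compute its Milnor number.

Type A5, Milnor number mu = 5.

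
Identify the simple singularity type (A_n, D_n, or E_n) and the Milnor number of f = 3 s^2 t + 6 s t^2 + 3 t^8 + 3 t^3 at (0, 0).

Type D_9, Milnor number mu = 9.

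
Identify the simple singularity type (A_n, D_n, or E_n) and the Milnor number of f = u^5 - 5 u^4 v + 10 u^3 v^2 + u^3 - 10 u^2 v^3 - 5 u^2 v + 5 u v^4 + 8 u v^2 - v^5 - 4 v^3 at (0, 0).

Type D_{6}, Milnor number mu = 6.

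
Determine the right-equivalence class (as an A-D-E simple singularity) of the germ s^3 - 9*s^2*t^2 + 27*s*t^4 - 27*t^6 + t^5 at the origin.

E8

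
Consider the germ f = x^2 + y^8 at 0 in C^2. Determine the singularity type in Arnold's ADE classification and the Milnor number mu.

Type A_7, Milnor number mu = 7.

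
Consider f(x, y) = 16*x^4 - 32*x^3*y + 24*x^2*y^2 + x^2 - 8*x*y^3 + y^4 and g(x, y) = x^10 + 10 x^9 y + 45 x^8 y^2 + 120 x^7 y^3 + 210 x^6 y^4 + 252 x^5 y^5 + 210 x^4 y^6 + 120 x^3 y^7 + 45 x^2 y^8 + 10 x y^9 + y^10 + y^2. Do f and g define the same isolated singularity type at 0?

No.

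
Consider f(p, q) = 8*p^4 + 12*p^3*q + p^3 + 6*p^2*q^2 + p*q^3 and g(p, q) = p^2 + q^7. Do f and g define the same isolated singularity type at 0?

No.

The Hessian of f at 0 is [[0, 0], [0, 0]] with rank 0, so corank 2. A Groebner basis of the Jacobian ideal J(f) in C{p,q} is {3*p^2/4 + q^4 + q^3/4, p^3, p^2*q - p^2/4 - q^3/12, p^2 + p*q^2 + q^3/3}; counting standard monomials gives mu = 7. Corank 2; j^3 = p^3 is a perfect cube, so E-series; the 4-jet and mu = 7 give E_7. The Hessian of g at 0 is [[2, 0], [0, 0]] with rank 1, so corank 1. A Groebner basis of the Jacobian ideal J(g) in C{p,q} is {q^6, p}; counting standard monomials gives mu = 6. Corank 1: A-series; mu = 6 gives A_6. f is E_7 but g is A_6, hence not right-equivalent.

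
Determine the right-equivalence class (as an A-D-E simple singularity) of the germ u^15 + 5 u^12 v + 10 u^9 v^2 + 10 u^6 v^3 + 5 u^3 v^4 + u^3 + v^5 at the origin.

E_{8}

The Hessian of f at 0 has rank 0. Corank 2; j^3 = u^3 is a perfect cube, so E-series; the 5-jet and mu = 8 give E_8.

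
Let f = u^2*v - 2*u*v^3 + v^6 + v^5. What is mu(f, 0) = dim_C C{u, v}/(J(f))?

7

The Hessian of f at 0 is [[0, 0], [0, 0]] with rank 0, so corank 2. A Groebner basis of the Jacobian ideal J(f) in C{u,v} is {u^3, u^2*v + u^2/6 - u*v^2/6, -u*v + v^3}; counting standard monomials gives mu = 7. Corank 2; j^3 = u^2*v has shape L^2 M (L != M), so D-series; mu = 7 gives D_7.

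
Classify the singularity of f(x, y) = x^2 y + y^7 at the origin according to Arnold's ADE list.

The Hessian of f at 0 is [[0, 0], [0, 0]] with rank 0, so corank 2. A Groebner basis of the Jacobian ideal J(f) in C{x,y} is {x^2/7 + y^6, x^3, x*y}; counting standard monomials gives mu = 8. Corank 2; j^3 = x^2*y has shape L^2 M (L != M), so D-series; mu = 8 gives D_8.

D_{8}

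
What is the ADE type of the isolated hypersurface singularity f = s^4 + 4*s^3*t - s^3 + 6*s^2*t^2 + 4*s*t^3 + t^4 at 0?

E_{6}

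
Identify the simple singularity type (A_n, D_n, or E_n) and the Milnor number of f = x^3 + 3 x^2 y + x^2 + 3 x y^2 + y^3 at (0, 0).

Type A2, Milnor number mu = 2.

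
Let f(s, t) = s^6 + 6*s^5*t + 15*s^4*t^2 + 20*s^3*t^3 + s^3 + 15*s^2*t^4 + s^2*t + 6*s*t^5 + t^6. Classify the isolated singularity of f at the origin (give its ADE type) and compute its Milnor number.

The Hessian of f at 0 has rank 0. Corank 2; j^3 = s^2*(s + t) has shape L^2 M (L != M), so D-series; mu = 7 gives D_7.

Type D_7, Milnor number mu = 7.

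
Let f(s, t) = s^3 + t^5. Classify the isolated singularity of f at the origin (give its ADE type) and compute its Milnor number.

Type E_8, Milnor number mu = 8.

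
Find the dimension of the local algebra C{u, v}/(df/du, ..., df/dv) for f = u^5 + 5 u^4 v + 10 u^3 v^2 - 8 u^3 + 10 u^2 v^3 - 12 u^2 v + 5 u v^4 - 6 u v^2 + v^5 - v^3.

8

The Hessian of f at 0 has rank 0. Corank 2; j^3 = -(2*u + v)^3 is a perfect cube, so E-series; the 5-jet and mu = 8 give E_8.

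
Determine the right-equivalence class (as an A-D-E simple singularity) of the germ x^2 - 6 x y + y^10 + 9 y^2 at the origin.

A9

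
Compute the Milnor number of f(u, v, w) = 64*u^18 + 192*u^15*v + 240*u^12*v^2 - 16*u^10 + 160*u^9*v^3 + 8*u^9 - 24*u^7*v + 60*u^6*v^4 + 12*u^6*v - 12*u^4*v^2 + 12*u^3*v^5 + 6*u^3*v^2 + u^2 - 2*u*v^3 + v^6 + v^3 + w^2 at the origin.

2

The Hessian of f at 0 has rank 2. Corank 1: A-series; mu = 2 gives A_2.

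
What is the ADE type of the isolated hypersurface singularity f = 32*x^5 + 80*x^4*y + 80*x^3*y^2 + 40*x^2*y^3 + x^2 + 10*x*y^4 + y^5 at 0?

A4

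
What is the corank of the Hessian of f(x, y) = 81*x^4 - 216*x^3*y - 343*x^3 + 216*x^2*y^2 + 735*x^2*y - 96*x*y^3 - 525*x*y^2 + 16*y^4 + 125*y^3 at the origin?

The Hessian at 0 is [[0, 0], [0, 0]] of rank 0; hence corank 2.

2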